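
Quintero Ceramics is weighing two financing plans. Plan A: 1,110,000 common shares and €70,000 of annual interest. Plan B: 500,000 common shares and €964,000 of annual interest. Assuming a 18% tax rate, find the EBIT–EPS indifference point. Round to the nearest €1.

At indifference, (EBIT − 70,000)(1 − t)/1,110,000 = (EBIT − 964,000)(1 − t)/500,000.
Cancelling (1 − t) and cross-multiplying: 500,000·(EBIT − 70,000) = 1,110,000·(EBIT − 964,000).
Solving, EBIT = (964,000·1,110,000 − 70,000·500,000) / (1,110,000 − 500,000) = 1,035,040,000,000 / 610,000 = 1,696,786.89.

€1,696,787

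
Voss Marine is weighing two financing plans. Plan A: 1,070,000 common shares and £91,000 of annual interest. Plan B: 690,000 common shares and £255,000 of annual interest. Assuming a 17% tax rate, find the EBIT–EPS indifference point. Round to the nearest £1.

£552,789

At indifference, (EBIT − 91,000)(1 − t)/1,070,000 = (EBIT − 255,000)(1 − t)/690,000.
Cancelling (1 − t) and cross-multiplying: 690,000·(EBIT − 91,000) = 1,070,000·(EBIT − 255,000).
Solving, EBIT = (255,000·1,070,000 − 91,000·690,000) / (1,070,000 − 690,000) = 210,060,000,000 / 380,000 = 552,789.47.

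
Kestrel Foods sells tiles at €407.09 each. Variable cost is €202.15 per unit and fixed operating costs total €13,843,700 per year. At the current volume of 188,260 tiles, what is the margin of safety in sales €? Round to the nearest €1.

€49,139,828

Each unit contributes €407.09 − €202.15 = €204.94. Break-even units = €13,843,700 ÷ €204.94 = 67,550.01; break-even revenue = 67,550.01 × €407.09 = €27,498,935.46.
Actual sales revenue = 188,260 × €407.09 = €76,638,763.40.
Margin of safety = €76,638,763.40 − €27,498,935.46 = €49,139,828.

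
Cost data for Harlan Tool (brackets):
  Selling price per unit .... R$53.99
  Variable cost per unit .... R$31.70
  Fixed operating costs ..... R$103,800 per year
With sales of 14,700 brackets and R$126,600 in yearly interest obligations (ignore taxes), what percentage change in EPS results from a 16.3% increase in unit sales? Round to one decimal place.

Contribution at this volume is 14,700 × R$22.29 = R$327,663.00.
Operating income = contribution − fixed costs = R$327,663.00 − R$103,800 = R$223,863.00.
After interest of R$126,600.00, pre-tax earnings = R$97,263.00.
DCL = total CM / (EBIT − I) = R$327,663.00 / R$97,263.00 = 3.3688.
EPS therefore changes by 3.3688 × (+16.3%) = +54.9%.

+54.9%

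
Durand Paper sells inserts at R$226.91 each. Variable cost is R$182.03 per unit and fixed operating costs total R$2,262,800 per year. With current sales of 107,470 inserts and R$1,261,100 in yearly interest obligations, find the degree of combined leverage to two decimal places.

Total contribution margin = 107,470 × R$44.88 = R$4,823,253.60.
Subtracting fixed costs: EBIT = R$4,823,253.60 − R$2,262,800 = R$2,560,453.60. Interest = R$1,261,100.00, so EBIT − I = R$1,299,353.60.
Degree of total leverage = total CM / (EBIT − interest) = R$4,823,253.60 / R$1,299,353.60 = 3.7120.

3.71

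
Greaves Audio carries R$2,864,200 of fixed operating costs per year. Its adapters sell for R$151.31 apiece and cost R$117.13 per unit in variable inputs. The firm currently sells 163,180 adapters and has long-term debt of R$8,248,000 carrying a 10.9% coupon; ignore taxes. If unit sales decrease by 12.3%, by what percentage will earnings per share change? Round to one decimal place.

At 163,180 units, contribution = 163,180 × R$34.18 = R$5,577,492.40.
EBIT = R$5,577,492.40 − R$2,864,200 = R$2,713,292.40.
Interest = R$899,032.00, so EBIT − I = R$1,814,260.40.
Degree of combined leverage = contribution ÷ (EBIT − I) = R$5,577,492.40 ÷ R$1,814,260.40 = 3.0743.
EPS therefore changes by 3.0743 × (-12.3%) = -37.8%.

-37.8%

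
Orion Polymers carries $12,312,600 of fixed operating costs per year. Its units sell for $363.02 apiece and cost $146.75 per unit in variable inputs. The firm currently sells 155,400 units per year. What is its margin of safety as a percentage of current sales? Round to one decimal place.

63.4%

Each unit contributes $363.02 − $146.75 = $216.27. Break-even units = $12,312,600 ÷ $216.27 = 56,931.61; break-even revenue = 56,931.61 × $363.02 = $20,667,314.25.
Actual sales revenue = 155,400 × $363.02 = $56,413,308.00.
Margin of safety = ($56,413,308.00 − $20,667,314.25) ÷ $56,413,308.00 = 63.4%.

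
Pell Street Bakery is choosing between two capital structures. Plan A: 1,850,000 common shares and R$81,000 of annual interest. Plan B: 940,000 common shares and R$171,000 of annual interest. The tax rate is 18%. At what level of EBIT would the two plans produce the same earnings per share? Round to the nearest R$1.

R$263,967

At indifference, (EBIT − 81,000)(1 − t)/1,850,000 = (EBIT − 171,000)(1 − t)/940,000.
The (1 − t) factor cancels: (EBIT − 81,000) × 940,000 = (EBIT − 171,000) × 1,850,000.
Solving, EBIT = (171,000·1,850,000 − 81,000·940,000) / (1,850,000 − 940,000) = 240,210,000,000 / 910,000 = 263,967.03.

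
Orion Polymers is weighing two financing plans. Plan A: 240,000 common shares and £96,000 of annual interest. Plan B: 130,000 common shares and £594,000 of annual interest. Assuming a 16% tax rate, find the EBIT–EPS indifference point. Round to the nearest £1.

£1,182,545

At indifference, (EBIT − 96,000)(1 − t)/240,000 = (EBIT − 594,000)(1 − t)/130,000.
The (1 − t) factor cancels: (EBIT − 96,000) × 130,000 = (EBIT − 594,000) × 240,000.
Solving, EBIT = (594,000·240,000 − 96,000·130,000) / (240,000 − 130,000) = 130,080,000,000 / 110,000 = 1,182,545.45.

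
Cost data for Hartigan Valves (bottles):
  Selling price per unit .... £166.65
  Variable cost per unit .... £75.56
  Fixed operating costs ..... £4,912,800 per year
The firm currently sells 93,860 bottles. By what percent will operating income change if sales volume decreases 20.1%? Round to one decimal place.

-47.3%

At 93,860 units, contribution = 93,860 × £91.09 = £8,549,707.40.
Operating income = contribution − fixed costs = £8,549,707.40 − £4,912,800 = £3,636,907.40.
So DOL = total CM / EBIT = £8,549,707.40 / £3,636,907.40 = 2.3508.
So EBIT moves 2.3508 × (-20.1%) = -47.3%.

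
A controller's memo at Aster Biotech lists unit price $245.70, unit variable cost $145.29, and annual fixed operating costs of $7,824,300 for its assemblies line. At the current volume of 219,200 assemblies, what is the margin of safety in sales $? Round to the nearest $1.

Contribution margin per unit = $245.70 − $145.29 = $100.41. Break-even units = $7,824,300 ÷ $100.41 = 77,923.51; break-even revenue = 77,923.51 × $245.70 = $19,145,807.29.
Current sales = 219,200 × $245.70 = $53,857,440.00.
Margin of safety = $53,857,440.00 − $19,145,807.29 = $34,711,633.

$34,711,633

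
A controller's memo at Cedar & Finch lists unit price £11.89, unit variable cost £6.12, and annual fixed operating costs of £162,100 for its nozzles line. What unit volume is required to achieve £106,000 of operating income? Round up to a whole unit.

Unit CM = price − variable cost = £11.89 − £6.12 = £5.77.
Required volume = (fixed costs + target profit) ÷ CM = (£162,100 + £106,000) ÷ £5.77 = 46,464.47, so 46,465 nozzles.

46,465 nozzles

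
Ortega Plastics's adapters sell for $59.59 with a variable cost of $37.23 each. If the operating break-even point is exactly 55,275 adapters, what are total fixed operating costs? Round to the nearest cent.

Unit CM = price − variable cost = $59.59 − $37.23 = $22.36.
Fixed costs = break-even units × CM = 55,275 × $22.36 = $1,235,949.00.

$1,235,949.00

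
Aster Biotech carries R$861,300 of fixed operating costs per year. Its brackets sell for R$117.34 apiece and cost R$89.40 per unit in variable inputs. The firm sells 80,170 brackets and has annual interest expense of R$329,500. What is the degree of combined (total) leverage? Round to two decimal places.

At 80,170 units, contribution = 80,170 × R$27.94 = R$2,239,949.80.
Subtracting fixed costs: EBIT = R$2,239,949.80 − R$861,300 = R$1,378,649.80. Interest = R$329,500.00, so EBIT − I = R$1,049,149.80.
DCL = contribution ÷ (EBIT − I) = R$2,239,949.80 ÷ R$1,049,149.80 = 2.1350.

2.14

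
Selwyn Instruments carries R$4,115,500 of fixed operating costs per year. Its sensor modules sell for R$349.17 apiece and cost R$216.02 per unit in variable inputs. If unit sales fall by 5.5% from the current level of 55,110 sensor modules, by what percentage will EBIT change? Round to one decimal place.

Contribution at this volume is 55,110 × R$133.15 = R$7,337,896.50.
Operating income = contribution − fixed costs = R$7,337,896.50 − R$4,115,500 = R$3,222,396.50.
DOL = contribution ÷ EBIT = R$7,337,896.50 ÷ R$3,222,396.50 = 2.2772.
%ΔEBIT = DOL × %ΔSales = 2.2772 × -5.5% = -12.5%.

-12.5%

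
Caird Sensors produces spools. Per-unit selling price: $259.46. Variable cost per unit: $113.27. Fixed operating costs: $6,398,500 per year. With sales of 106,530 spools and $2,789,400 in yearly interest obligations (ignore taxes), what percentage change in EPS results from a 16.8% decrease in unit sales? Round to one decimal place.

-41.0%

Contribution at this volume is 106,530 × $146.19 = $15,573,620.70.
Operating income = contribution − fixed costs = $15,573,620.70 − $6,398,500 = $9,175,120.70.
Interest = $2,789,400.00, so EBIT − I = $6,385,720.70.
DCL = total CM / (EBIT − I) = $15,573,620.70 / $6,385,720.70 = 2.4388.
EPS therefore changes by 2.4388 × (-16.8%) = -41.0%.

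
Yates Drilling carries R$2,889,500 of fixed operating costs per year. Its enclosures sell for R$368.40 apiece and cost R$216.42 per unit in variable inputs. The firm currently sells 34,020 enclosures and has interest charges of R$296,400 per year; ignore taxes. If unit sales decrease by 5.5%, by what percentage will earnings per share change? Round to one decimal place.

Contribution at this volume is 34,020 × R$151.98 = R$5,170,359.60.
Operating income = contribution − fixed costs = R$5,170,359.60 − R$2,889,500 = R$2,280,859.60.
After interest of R$296,400.00, pre-tax earnings = R$1,984,459.60.
DCL = total CM / (EBIT − I) = R$5,170,359.60 / R$1,984,459.60 = 2.6054.
%ΔEPS = DCL × %ΔSales = 2.6054 × -5.5% = -14.3%.

-14.3%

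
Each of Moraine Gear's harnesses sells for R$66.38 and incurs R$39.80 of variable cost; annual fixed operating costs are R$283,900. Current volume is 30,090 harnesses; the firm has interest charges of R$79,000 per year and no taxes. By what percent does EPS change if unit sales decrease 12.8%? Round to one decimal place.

-23.4%

Total contribution margin = 30,090 × R$26.58 = R$799,792.20.
Operating income = contribution − fixed costs = R$799,792.20 − R$283,900 = R$515,892.20.
Interest = R$79,000.00, so EBIT − I = R$436,892.20.
DCL = total CM / (EBIT − I) = R$799,792.20 / R$436,892.20 = 1.8306.
%ΔEPS = DCL × %ΔSales = 1.8306 × -12.8% = -23.4%.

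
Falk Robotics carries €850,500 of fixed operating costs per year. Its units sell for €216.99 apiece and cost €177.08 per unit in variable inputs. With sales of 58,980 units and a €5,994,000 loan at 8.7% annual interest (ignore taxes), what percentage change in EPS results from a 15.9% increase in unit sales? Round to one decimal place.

At 58,980 units, contribution = 58,980 × €39.91 = €2,353,891.80.
Operating income = contribution − fixed costs = €2,353,891.80 − €850,500 = €1,503,391.80.
After interest of €521,478.00, pre-tax earnings = €981,913.80.
DCL = total CM / (EBIT − I) = €2,353,891.80 / €981,913.80 = 2.3972.
%ΔEPS = DCL × %ΔSales = 2.3972 × +15.9% = +38.1%.

+38.1%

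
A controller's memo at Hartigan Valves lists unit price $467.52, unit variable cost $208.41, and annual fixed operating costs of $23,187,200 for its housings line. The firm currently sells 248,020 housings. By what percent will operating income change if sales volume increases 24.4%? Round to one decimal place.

+38.2%

Total contribution margin = 248,020 × $259.11 = $64,264,462.20.
EBIT = $64,264,462.20 − $23,187,200 = $41,077,262.20.
So DOL = total CM / EBIT = $64,264,462.20 / $41,077,262.20 = 1.5645.
Operating income changes by 1.5645 × +24.4% = +38.2%.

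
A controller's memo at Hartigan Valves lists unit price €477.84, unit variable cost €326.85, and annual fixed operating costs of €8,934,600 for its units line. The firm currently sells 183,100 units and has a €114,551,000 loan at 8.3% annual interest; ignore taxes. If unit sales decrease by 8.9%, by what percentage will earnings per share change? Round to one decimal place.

At 183,100 units, contribution = 183,100 × €150.99 = €27,646,269.00.
Operating income = contribution − fixed costs = €27,646,269.00 − €8,934,600 = €18,711,669.00.
After interest of €9,507,733.00, pre-tax earnings = €9,203,936.00.
Degree of combined leverage = contribution ÷ (EBIT − I) = €27,646,269.00 ÷ €9,203,936.00 = 3.0037.
EPS therefore changes by 3.0037 × (-8.9%) = -26.7%.

-26.7%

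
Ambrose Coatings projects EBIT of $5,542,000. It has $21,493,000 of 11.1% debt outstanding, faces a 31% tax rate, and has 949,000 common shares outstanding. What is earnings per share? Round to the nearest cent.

Interest = $2,385,723.00, so EBT = $5,542,000 − $2,385,723.00 = $3,156,277.00.
Net income = $3,156,277.00 × (1 − 0.31) = $2,177,831.13.
Per share: $2,177,831.13 / 949,000 shares = $2.29.

$2.29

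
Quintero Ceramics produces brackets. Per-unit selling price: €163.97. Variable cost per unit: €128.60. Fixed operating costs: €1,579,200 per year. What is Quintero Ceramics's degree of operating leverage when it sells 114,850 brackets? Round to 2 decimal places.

1.64

Total contribution margin = 114,850 × €35.37 = €4,062,244.50.
EBIT = €4,062,244.50 − €1,579,200 = €2,483,044.50.
So DOL = total CM / EBIT = €4,062,244.50 / €2,483,044.50 = 1.6360.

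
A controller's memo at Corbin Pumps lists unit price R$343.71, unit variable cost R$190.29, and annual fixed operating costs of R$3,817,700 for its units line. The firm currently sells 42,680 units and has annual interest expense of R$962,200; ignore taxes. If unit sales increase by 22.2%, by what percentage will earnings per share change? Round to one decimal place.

At 42,680 units, contribution = 42,680 × R$153.42 = R$6,547,965.60.
EBIT = R$6,547,965.60 − R$3,817,700 = R$2,730,265.60.
Interest = R$962,200.00, so EBIT − I = R$1,768,065.60.
DCL = total CM / (EBIT − I) = R$6,547,965.60 / R$1,768,065.60 = 3.7035.
%ΔEPS = DCL × %ΔSales = 3.7035 × +22.2% = +82.2%.

+82.2%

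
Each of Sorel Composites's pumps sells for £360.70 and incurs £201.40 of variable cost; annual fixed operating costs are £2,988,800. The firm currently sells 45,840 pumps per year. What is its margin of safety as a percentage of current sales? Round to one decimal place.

Unit CM = price − variable cost = £360.70 − £201.40 = £159.30. Break-even units = £2,988,800 ÷ £159.30 = 18,762.08; break-even revenue = 18,762.08 × £360.70 = £6,767,483.74.
Actual sales revenue = 45,840 × £360.70 = £16,534,488.00.
Margin of safety = (£16,534,488.00 − £6,767,483.74) ÷ £16,534,488.00 = 59.1%.

59.1%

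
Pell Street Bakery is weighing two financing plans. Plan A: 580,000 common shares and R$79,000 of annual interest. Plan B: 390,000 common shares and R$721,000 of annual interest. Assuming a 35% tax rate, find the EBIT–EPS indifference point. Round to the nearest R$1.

At indifference, (EBIT − 79,000)(1 − t)/580,000 = (EBIT − 721,000)(1 − t)/390,000.
The (1 − t) factor cancels: (EBIT − 79,000) × 390,000 = (EBIT − 721,000) × 580,000.
EBIT × (580,000 − 390,000) = 721,000 × 580,000 − 79,000 × 390,000 = 387,370,000,000, so EBIT = 387,370,000,000 ÷ 190,000 = 2,038,789.47.

R$2,038,789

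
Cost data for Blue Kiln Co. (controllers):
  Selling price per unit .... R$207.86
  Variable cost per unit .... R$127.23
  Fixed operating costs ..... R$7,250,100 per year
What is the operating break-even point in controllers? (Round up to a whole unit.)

89,919 controllers

Unit CM = price − variable cost = R$207.86 − R$127.23 = R$80.63.
Break-even Q = R$7,250,100 / R$80.63 = 89,918.14 → 89,919 controllers.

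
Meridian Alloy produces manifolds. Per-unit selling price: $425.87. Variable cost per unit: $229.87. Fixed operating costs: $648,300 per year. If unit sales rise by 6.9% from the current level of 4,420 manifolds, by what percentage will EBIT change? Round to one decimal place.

Contribution at this volume is 4,420 × $196.00 = $866,320.00.
Operating income = contribution − fixed costs = $866,320.00 − $648,300 = $218,020.00.
Degree of operating leverage = $866,320.00 / $218,020.00 = 3.9736.
So EBIT moves 3.9736 × (+6.9%) = +27.4%.

+27.4%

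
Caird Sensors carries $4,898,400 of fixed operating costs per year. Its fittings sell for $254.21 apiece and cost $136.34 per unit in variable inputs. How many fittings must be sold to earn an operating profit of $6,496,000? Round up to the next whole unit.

96,670 fittings

Unit CM = price − variable cost = $254.21 − $136.34 = $117.87.
Required volume = (fixed costs + target profit) ÷ CM = ($4,898,400 + $6,496,000) ÷ $117.87 = 96,669.21, so 96,670 fittings.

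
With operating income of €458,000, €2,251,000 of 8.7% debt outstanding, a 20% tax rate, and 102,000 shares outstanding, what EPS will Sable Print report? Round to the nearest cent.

Pre-tax income = €458,000 − €195,837.00 = €262,163.00.
After tax at 20%: net income = €262,163.00 × 0.80 = €209,730.40.
Per share: €209,730.40 / 102,000 shares = €2.06.

€2.06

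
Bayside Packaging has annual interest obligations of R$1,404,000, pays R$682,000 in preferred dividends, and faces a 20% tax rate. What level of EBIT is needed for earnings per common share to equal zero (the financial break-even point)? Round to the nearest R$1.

Preferred dividends are paid after tax, so their pre-tax equivalent is R$682,000 ÷ (1 − 0.20) = R$852,500.00.
Financial break-even EBIT = interest + D_p ÷ (1 − t) = R$1,404,000 + R$852,500.00 = R$2,256,500.00.

R$2,256,500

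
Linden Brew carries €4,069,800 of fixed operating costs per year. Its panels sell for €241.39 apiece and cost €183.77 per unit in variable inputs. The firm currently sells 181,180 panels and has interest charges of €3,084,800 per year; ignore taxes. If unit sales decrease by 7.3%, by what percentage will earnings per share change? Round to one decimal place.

-23.2%

Contribution at this volume is 181,180 × €57.62 = €10,439,591.60.
Subtracting fixed costs: EBIT = €10,439,591.60 − €4,069,800 = €6,369,791.60.
After interest of €3,084,800.00, pre-tax earnings = €3,284,991.60.
Degree of combined leverage = contribution ÷ (EBIT − I) = €10,439,591.60 ÷ €3,284,991.60 = 3.1780.
EPS therefore changes by 3.1780 × (-7.3%) = -23.2%.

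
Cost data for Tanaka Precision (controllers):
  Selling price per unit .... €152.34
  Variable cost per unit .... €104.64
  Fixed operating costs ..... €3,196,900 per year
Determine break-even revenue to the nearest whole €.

CM per unit = €152.34 − €104.64 = €47.70; CM ratio = €47.70 / €152.34 = 0.3131.
Break-even sales = FC ÷ CM ratio = €3,196,900 × €152.34 / €47.70 = €10,209,974.

€10,209,974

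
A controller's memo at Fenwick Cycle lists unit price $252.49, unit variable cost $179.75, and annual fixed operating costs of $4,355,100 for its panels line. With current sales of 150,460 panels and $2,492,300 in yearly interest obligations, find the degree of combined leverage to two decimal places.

2.67

Contribution at this volume is 150,460 × $72.74 = $10,944,460.40.
Subtracting fixed costs: EBIT = $10,944,460.40 − $4,355,100 = $6,589,360.40. Interest = $2,492,300.00.
DOL = $10,944,460.40 ÷ $6,589,360.40 = 1.6609; DFL = $6,589,360.40 ÷ $4,097,060.40 = 1.6083.
DCL = DOL × DFL = 1.6609 × 1.6083 = 2.6712.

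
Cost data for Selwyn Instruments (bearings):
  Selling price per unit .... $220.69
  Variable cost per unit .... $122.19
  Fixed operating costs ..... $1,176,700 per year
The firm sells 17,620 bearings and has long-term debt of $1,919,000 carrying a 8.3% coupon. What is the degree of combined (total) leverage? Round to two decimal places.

4.34

At 17,620 units, contribution = 17,620 × $98.50 = $1,735,570.00.
EBIT = $1,735,570.00 − $1,176,700 = $558,870.00. Interest = $159,277.00.
DOL = $1,735,570.00 ÷ $558,870.00 = 3.1055; DFL = $558,870.00 ÷ $399,593.00 = 1.3986.
Combined leverage = 3.1055 × 1.3986 = 4.3434.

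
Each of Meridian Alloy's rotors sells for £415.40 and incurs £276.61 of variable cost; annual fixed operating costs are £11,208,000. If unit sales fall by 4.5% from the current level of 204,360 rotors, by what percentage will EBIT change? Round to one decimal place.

Contribution at this volume is 204,360 × £138.79 = £28,363,124.40.
Subtracting fixed costs: EBIT = £28,363,124.40 − £11,208,000 = £17,155,124.40.
Degree of operating leverage = £28,363,124.40 / £17,155,124.40 = 1.6533.
%ΔEBIT = DOL × %ΔSales = 1.6533 × -4.5% = -7.4%.

-7.4%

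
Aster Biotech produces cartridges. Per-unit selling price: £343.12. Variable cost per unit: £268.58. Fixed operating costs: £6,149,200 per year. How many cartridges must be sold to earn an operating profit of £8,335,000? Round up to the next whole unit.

Each unit contributes £343.12 − £268.58 = £74.54.
Need Q such that Q × £74.54 − £6,149,200 = £8,335,000, i.e. Q = £14,484,200 / £74.54 = 194,314.46 → 194,315.

194,315 cartridges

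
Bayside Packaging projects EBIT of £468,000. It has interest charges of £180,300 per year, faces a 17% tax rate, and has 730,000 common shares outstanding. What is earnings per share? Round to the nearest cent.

£0.33

Pre-tax income = £468,000 − £180,300.00 = £287,700.00.
After tax at 17%: net income = £287,700.00 × 0.83 = £238,791.00.
EPS = £238,791.00 ÷ 730,000 = £0.33.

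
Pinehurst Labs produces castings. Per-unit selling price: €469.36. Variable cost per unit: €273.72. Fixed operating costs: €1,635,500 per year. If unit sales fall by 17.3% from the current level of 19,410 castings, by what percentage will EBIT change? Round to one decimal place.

-30.4%

At 19,410 units, contribution = 19,410 × €195.64 = €3,797,372.40.
Operating income = contribution − fixed costs = €3,797,372.40 − €1,635,500 = €2,161,872.40.
DOL = contribution ÷ EBIT = €3,797,372.40 ÷ €2,161,872.40 = 1.7565.
%ΔEBIT = DOL × %ΔSales = 1.7565 × -17.3% = -30.4%.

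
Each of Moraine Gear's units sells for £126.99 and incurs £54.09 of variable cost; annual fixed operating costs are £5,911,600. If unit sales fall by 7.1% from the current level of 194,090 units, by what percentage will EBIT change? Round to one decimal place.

-12.2%

Contribution at this volume is 194,090 × £72.90 = £14,149,161.00.
Operating income = contribution − fixed costs = £14,149,161.00 − £5,911,600 = £8,237,561.00.
DOL = contribution ÷ EBIT = £14,149,161.00 ÷ £8,237,561.00 = 1.7176.
So EBIT moves 1.7176 × (-7.1%) = -12.2%.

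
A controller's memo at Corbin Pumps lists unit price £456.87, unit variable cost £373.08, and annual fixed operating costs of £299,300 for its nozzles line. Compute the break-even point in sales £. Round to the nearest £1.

Contribution margin per unit = £456.87 − £373.08 = £83.79, a CM ratio of £83.79 ÷ £456.87 = 0.1834.
Break-even sales = FC ÷ CM ratio = £299,300 × £456.87 / £83.79 = £1,631,951.

£1,631,951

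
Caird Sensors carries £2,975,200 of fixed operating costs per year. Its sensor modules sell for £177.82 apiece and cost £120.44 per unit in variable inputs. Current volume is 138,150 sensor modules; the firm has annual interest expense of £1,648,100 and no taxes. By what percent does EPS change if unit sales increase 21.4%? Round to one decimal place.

+51.3%

Contribution at this volume is 138,150 × £57.38 = £7,927,047.00.
EBIT = £7,927,047.00 − £2,975,200 = £4,951,847.00.
Interest = £1,648,100.00, so EBIT − I = £3,303,747.00.
DCL = total CM / (EBIT − I) = £7,927,047.00 / £3,303,747.00 = 2.3994.
EPS therefore changes by 2.3994 × (+21.4%) = +51.3%.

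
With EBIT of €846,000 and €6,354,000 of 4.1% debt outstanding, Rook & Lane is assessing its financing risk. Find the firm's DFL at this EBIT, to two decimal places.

1.44

Interest = €260,514.00.
DFL = EBIT ÷ (EBIT − I) = €846,000 ÷ (€846,000 − €260,514.00) = €846,000 ÷ €585,486.00 = 1.4450.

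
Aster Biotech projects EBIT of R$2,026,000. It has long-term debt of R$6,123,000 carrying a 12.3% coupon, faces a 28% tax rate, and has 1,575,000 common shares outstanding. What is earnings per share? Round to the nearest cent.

Interest = R$753,129.00, so EBT = R$2,026,000 − R$753,129.00 = R$1,272,871.00.
Net income = R$1,272,871.00 × (1 − 0.28) = R$916,467.12.
Per share: R$916,467.12 / 1,575,000 shares = R$0.58.

R$0.58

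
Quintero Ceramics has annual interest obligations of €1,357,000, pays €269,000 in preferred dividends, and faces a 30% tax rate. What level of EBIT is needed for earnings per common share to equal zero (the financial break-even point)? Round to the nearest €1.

€1,741,286

Grossing the preferred dividend up to pre-tax terms: €269,000 / (1 − 0.30) = €384,285.71.
EPS = 0 when EBIT covers interest plus the pre-tax preferred burden: €1,357,000 + €384,285.71 = €1,741,285.71.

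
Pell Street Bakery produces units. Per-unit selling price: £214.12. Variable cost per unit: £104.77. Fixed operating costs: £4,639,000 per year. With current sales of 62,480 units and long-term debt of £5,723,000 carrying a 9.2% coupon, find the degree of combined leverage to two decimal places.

4.10

Contribution at this volume is 62,480 × £109.35 = £6,832,188.00.
Subtracting fixed costs: EBIT = £6,832,188.00 − £4,639,000 = £2,193,188.00. Interest = £526,516.00, so EBIT − I = £1,666,672.00.
DCL = contribution ÷ (EBIT − I) = £6,832,188.00 ÷ £1,666,672.00 = 4.0993.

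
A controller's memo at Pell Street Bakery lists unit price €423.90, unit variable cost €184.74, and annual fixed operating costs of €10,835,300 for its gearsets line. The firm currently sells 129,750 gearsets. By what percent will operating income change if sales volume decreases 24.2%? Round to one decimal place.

-37.2%

Contribution at this volume is 129,750 × €239.16 = €31,031,010.00.
Subtracting fixed costs: EBIT = €31,031,010.00 − €10,835,300 = €20,195,710.00.
DOL = contribution ÷ EBIT = €31,031,010.00 ÷ €20,195,710.00 = 1.5365.
Operating income changes by 1.5365 × -24.2% = -37.2%.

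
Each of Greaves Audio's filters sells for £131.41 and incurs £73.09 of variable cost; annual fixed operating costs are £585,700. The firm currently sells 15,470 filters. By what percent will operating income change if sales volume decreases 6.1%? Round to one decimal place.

At 15,470 units, contribution = 15,470 × £58.32 = £902,210.40.
Operating income = contribution − fixed costs = £902,210.40 − £585,700 = £316,510.40.
Degree of operating leverage = £902,210.40 / £316,510.40 = 2.8505.
So EBIT moves 2.8505 × (-6.1%) = -17.4%.

-17.4%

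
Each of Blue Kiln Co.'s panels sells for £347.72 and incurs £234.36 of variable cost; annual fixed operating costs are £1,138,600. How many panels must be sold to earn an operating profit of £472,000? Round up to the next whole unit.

Contribution margin per unit = £347.72 − £234.36 = £113.36.
Units = (FC + target) / CM = (£1,138,600 + £472,000) / £113.36 = 14,207.83, so 14,208 panels.

14,208 panels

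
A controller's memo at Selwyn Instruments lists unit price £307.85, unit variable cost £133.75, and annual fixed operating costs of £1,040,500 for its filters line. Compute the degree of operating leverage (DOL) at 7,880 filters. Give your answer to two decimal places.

At 7,880 units, contribution = 7,880 × £174.10 = £1,371,908.00.
EBIT = £1,371,908.00 − £1,040,500 = £331,408.00.
So DOL = total CM / EBIT = £1,371,908.00 / £331,408.00 = 4.1396.

4.14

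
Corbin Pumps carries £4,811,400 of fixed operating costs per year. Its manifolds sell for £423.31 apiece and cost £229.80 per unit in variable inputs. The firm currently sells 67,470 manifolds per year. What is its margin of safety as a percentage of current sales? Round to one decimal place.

63.1%

Unit CM = price − variable cost = £423.31 − £229.80 = £193.51. Break-even units = £4,811,400 ÷ £193.51 = 24,863.83; break-even revenue = 24,863.83 × £423.31 = £10,525,108.44.
Current sales = 67,470 × £423.31 = £28,560,725.70.
Margin of safety = (£28,560,725.70 − £10,525,108.44) ÷ £28,560,725.70 = 63.1%.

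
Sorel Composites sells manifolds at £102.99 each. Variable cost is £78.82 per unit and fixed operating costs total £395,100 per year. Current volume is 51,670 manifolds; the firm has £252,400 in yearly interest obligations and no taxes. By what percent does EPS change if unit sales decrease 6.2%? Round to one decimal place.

Contribution at this volume is 51,670 × £24.17 = £1,248,863.90.
Operating income = contribution − fixed costs = £1,248,863.90 − £395,100 = £853,763.90.
After interest of £252,400.00, pre-tax earnings = £601,363.90.
Degree of combined leverage = contribution ÷ (EBIT − I) = £1,248,863.90 ÷ £601,363.90 = 2.0767.
%ΔEPS = DCL × %ΔSales = 2.0767 × -6.2% = -12.9%.

-12.9%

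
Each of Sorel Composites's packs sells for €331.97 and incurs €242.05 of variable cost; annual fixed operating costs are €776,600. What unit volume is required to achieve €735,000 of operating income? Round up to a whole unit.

16,811 packs

Contribution margin per unit = €331.97 − €242.05 = €89.92.
Required volume = (fixed costs + target profit) ÷ CM = (€776,600 + €735,000) ÷ €89.92 = 16,810.50, so 16,811 packs.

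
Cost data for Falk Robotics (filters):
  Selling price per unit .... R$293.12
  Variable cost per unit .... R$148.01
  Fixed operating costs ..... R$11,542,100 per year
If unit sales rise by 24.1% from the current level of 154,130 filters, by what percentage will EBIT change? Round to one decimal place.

At 154,130 units, contribution = 154,130 × R$145.11 = R$22,365,804.30.
Subtracting fixed costs: EBIT = R$22,365,804.30 − R$11,542,100 = R$10,823,704.30.
Degree of operating leverage = R$22,365,804.30 / R$10,823,704.30 = 2.0664.
So EBIT moves 2.0664 × (+24.1%) = +49.8%.

+49.8%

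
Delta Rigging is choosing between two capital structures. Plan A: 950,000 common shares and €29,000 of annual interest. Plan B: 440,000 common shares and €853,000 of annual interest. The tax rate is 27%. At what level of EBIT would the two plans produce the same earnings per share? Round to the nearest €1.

At indifference, (EBIT − 29,000)(1 − t)/950,000 = (EBIT − 853,000)(1 − t)/440,000.
Cancelling (1 − t) and cross-multiplying: 440,000·(EBIT − 29,000) = 950,000·(EBIT − 853,000).
Solving, EBIT = (853,000·950,000 − 29,000·440,000) / (950,000 − 440,000) = 797,590,000,000 / 510,000 = 1,563,901.96.

€1,563,902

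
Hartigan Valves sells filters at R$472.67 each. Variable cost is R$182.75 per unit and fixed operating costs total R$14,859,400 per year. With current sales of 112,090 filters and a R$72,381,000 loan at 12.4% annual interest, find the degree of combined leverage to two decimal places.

Contribution at this volume is 112,090 × R$289.92 = R$32,497,132.80.
Operating income = contribution − fixed costs = R$32,497,132.80 − R$14,859,400 = R$17,637,732.80. Interest = R$8,975,244.00, so EBIT − I = R$8,662,488.80.
DCL = contribution ÷ (EBIT − I) = R$32,497,132.80 ÷ R$8,662,488.80 = 3.7515.

3.75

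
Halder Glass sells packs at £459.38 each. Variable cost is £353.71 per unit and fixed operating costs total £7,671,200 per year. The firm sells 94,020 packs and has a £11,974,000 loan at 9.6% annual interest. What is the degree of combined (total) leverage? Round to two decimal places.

Total contribution margin = 94,020 × £105.67 = £9,935,093.40.
EBIT = £9,935,093.40 − £7,671,200 = £2,263,893.40. Interest = £1,149,504.00.
DOL = £9,935,093.40 ÷ £2,263,893.40 = 4.3885; DFL = £2,263,893.40 ÷ £1,114,389.40 = 2.0315.
Combined leverage = 4.3885 × 2.0315 = 8.9152.

8.92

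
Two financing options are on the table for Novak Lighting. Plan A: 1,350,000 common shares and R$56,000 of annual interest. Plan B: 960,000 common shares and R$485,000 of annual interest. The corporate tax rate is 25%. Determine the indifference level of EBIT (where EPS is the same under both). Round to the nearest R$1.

R$1,541,000

Set EPS_A = EPS_B: (EBIT − R$56,000)(1 − 0.25) ÷ 1,350,000 = (EBIT − R$485,000)(1 − 0.25) ÷ 960,000.
Cancelling (1 − t) and cross-multiplying: 960,000·(EBIT − 56,000) = 1,350,000·(EBIT − 485,000).
EBIT × (1,350,000 − 960,000) = 485,000 × 1,350,000 − 56,000 × 960,000 = 600,990,000,000, so EBIT = 600,990,000,000 ÷ 390,000 = 1,541,000.00.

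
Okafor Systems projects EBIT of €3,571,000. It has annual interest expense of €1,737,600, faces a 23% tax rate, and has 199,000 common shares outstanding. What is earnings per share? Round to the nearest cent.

Pre-tax income = €3,571,000 − €1,737,600.00 = €1,833,400.00.
After tax at 23%: net income = €1,833,400.00 × 0.77 = €1,411,718.00.
EPS = €1,411,718.00 ÷ 199,000 = €7.09.

€7.09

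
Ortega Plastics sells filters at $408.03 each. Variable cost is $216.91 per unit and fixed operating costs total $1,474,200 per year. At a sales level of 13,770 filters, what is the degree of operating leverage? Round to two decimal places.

2.27

At 13,770 units, contribution = 13,770 × $191.12 = $2,631,722.40.
Subtracting fixed costs: EBIT = $2,631,722.40 − $1,474,200 = $1,157,522.40.
DOL = contribution ÷ EBIT = $2,631,722.40 ÷ $1,157,522.40 = 2.2736.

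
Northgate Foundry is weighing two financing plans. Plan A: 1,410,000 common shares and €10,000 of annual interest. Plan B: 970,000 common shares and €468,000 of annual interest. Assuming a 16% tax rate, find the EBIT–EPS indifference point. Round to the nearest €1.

Set EPS_A = EPS_B: (EBIT − €10,000)(1 − 0.16) ÷ 1,410,000 = (EBIT − €468,000)(1 − 0.16) ÷ 970,000.
Cancelling (1 − t) and cross-multiplying: 970,000·(EBIT − 10,000) = 1,410,000·(EBIT − 468,000).
Solving, EBIT = (468,000·1,410,000 − 10,000·970,000) / (1,410,000 − 970,000) = 650,180,000,000 / 440,000 = 1,477,681.82.

€1,477,682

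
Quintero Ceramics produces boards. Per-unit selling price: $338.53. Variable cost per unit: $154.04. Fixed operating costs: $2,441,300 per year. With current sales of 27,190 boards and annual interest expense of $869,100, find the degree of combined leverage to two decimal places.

2.94

Total contribution margin = 27,190 × $184.49 = $5,016,283.10.
Subtracting fixed costs: EBIT = $5,016,283.10 − $2,441,300 = $2,574,983.10. Interest = $869,100.00, so EBIT − I = $1,705,883.10.
DCL = contribution ÷ (EBIT − I) = $5,016,283.10 ÷ $1,705,883.10 = 2.9406.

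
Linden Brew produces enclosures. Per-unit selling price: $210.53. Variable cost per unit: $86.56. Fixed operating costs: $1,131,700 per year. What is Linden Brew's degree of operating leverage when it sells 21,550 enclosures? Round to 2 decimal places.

At 21,550 units, contribution = 21,550 × $123.97 = $2,671,553.50.
Operating income = contribution − fixed costs = $2,671,553.50 − $1,131,700 = $1,539,853.50.
So DOL = total CM / EBIT = $2,671,553.50 / $1,539,853.50 = 1.7349.

1.73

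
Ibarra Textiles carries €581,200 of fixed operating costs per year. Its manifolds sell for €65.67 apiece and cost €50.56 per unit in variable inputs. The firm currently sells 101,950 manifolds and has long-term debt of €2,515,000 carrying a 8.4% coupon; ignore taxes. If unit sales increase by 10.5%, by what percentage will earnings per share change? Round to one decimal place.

Total contribution margin = 101,950 × €15.11 = €1,540,464.50.
EBIT = €1,540,464.50 − €581,200 = €959,264.50.
Interest = €211,260.00, so EBIT − I = €748,004.50.
DCL = total CM / (EBIT − I) = €1,540,464.50 / €748,004.50 = 2.0594.
EPS therefore changes by 2.0594 × (+10.5%) = +21.6%.

+21.6%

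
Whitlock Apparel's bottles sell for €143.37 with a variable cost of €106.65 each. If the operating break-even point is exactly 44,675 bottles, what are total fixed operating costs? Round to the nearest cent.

Each unit contributes €143.37 − €106.65 = €36.72.
Since BE = FC / CM, FC = 44,675 × €36.72 = €1,640,466.00.

€1,640,466.00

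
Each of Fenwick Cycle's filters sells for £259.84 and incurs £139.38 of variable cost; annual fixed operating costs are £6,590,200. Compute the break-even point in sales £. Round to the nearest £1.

£14,215,487

CM per unit = £259.84 − £139.38 = £120.46; CM ratio = £120.46 / £259.84 = 0.4636.
Break-even revenue = fixed costs × price ÷ CM = £6,590,200 × £259.84 ÷ £120.46 = £14,215,487.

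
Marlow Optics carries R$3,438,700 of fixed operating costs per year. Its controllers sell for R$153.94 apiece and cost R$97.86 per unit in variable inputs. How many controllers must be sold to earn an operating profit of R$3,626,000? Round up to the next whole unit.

125,976 controllers

Unit CM = price − variable cost = R$153.94 − R$97.86 = R$56.08.
Units = (FC + target) / CM = (R$3,438,700 + R$3,626,000) / R$56.08 = 125,975.39, so 125,976 controllers.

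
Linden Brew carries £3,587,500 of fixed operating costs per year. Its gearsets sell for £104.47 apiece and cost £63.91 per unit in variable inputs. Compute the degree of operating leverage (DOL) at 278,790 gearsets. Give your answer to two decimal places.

Total contribution margin = 278,790 × £40.56 = £11,307,722.40.
Subtracting fixed costs: EBIT = £11,307,722.40 − £3,587,500 = £7,720,222.40.
DOL = contribution ÷ EBIT = £11,307,722.40 ÷ £7,720,222.40 = 1.4647.

1.46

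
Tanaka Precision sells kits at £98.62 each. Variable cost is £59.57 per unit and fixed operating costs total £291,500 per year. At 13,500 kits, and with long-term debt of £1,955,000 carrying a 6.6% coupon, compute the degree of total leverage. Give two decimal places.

At 13,500 units, contribution = 13,500 × £39.05 = £527,175.00.
Subtracting fixed costs: EBIT = £527,175.00 − £291,500 = £235,675.00. Interest = £129,030.00.
DOL = £527,175.00 ÷ £235,675.00 = 2.2369; DFL = £235,675.00 ÷ £106,645.00 = 2.2099.
DCL = DOL × DFL = 2.2369 × 2.2099 = 4.9433.

4.94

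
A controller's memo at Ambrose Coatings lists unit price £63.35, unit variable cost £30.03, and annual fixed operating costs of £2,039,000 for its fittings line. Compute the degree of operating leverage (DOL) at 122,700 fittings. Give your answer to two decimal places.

Contribution at this volume is 122,700 × £33.32 = £4,088,364.00.
EBIT = £4,088,364.00 − £2,039,000 = £2,049,364.00.
DOL = contribution ÷ EBIT = £4,088,364.00 ÷ £2,049,364.00 = 1.9949.

1.99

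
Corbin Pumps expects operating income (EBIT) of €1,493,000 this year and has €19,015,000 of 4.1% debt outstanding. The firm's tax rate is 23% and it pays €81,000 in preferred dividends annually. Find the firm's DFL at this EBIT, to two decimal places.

2.45

Annual interest charges come to €779,615.00.
Pre-tax preferred-dividend burden = €81,000 ÷ (1 − 0.23) = €105,194.81.
DFL = EBIT ÷ [EBIT − I − D_p/(1−t)] = €1,493,000 ÷ [€1,493,000 − €779,615.00 − €105,194.81] = €1,493,000 ÷ €608,190.19 = 2.4548.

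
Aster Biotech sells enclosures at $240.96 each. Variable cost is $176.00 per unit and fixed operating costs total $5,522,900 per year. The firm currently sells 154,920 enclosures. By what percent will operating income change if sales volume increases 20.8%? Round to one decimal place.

At 154,920 units, contribution = 154,920 × $64.96 = $10,063,603.20.
EBIT = $10,063,603.20 − $5,522,900 = $4,540,703.20.
Degree of operating leverage = $10,063,603.20 / $4,540,703.20 = 2.2163.
So EBIT moves 2.2163 × (+20.8%) = +46.1%.

+46.1%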